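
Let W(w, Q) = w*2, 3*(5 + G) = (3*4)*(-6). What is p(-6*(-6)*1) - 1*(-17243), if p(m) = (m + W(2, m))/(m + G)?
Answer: 120741/7 ≈ 17249.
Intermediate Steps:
G = -29 (G = -5 + ((3*4)*(-6))/3 = -5 + (12*(-6))/3 = -5 + (⅓)*(-72) = -5 - 24 = -29)
W(w, Q) = 2*w
p(m) = (4 + m)/(-29 + m) (p(m) = (m + 2*2)/(m - 29) = (m + 4)/(-29 + m) = (4 + m)/(-29 + m))
p(-6*(-6)*1) - 1*(-17243) = (4 - 6*(-6)*1)/(-29 - 6*(-6)*1) - 1*(-17243) = (4 + 36*1)/(-29 + 36*1) + 17243 = (4 + 36)/(-29 + 36) + 17243 = 40/7 + 17243 = 120741/7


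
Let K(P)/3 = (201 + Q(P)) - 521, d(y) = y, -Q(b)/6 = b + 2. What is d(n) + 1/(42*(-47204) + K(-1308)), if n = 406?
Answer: 795768119/1960020 ≈ 406.00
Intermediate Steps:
Q(b) = -12 - 6*b (Q(b) = -6*(b + 2) = -6*(2 + b) = -12 - 6*b)
K(P) = -996 - 18*P (K(P) = 3*((201 + (-12 - 6*P)) - 521) = 3*((189 - 6*P) - 521) = 3*(-332 - 6*P) = -996 - 18*P)
d(n) + 1/(42*(-47204) + K(-1308)) = 406 + 1/(42*(-47204) + (-996 - 18*(-1308))) = 406 + 1/(-1982568 + (-996 + 23544)) = 406 + 1/(-1982568 + 22548) = 406 + 1/(-1960020) = 406 - 1/1960020 = 795768119/1960020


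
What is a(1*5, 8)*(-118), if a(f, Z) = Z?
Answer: -944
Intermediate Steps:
a(1*5, 8)*(-118) = 8*(-118) = -944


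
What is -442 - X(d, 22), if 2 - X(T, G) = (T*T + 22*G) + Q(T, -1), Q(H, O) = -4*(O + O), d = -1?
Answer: 49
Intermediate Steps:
Q(H, O) = -8*O
X(T, G) = -6 - T² - 22*G (X(T, G) = 2 - ((T*T + 22*G) - 8*(-1)) = 2 - ((T² + 22*G) + 8) = 2 - (8 + T² + 22*G) = 2 + (-8 - T² - 22*G) = -6 - T² - 22*G)
-442 - X(d, 22) = -442 - (-6 - 1*(-1)² - 22*22) = -442 - (-6 - 1*1 - 484) = -442 - (-6 - 1 - 484) = -442 - 1*(-491) = -442 + 491 = 49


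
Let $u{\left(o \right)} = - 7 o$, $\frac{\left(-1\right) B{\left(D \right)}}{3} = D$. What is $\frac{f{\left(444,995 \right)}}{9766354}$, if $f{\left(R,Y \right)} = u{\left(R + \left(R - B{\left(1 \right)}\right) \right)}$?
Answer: $- \frac{6237}{9766354} \approx -0.00063862$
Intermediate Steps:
$B{\left(D \right)} = - 3 D$
$f{\left(R,Y \right)} = -21 - 14 R$ ($f{\left(R,Y \right)} = - 7 \left(R + \left(R - \left(-3\right) 1\right)\right) = - 7 \left(R + \left(R - -3\right)\right) = - 7 \left(R + \left(R + 3\right)\right) = - 7 \left(R + \left(3 + R\right)\right) = - 7 \left(3 + 2 R\right) = -21 - 14 R$)
$\frac{f{\left(444,995 \right)}}{9766354} = \frac{-21 - 6216}{9766354} = \left(-21 - 6216\right) \frac{1}{9766354} = \left(-6237\right) \frac{1}{9766354} = - \frac{6237}{9766354}$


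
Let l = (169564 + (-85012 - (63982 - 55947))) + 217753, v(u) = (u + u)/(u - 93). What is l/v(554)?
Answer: 67829235/554 ≈ 1.2244e+5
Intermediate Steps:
v(u) = 2*u/(-93 + u) (v(u) = (2*u)/(-93 + u) = 2*u/(-93 + u))
l = 294270 (l = (169564 + (-85012 - 1*8035)) + 217753 = (169564 + (-85012 - 8035)) + 217753 = (169564 - 93047) + 217753 = 76517 + 217753 = 294270)
l/v(554) = 294270/((2*554/(-93 + 554))) = 294270/((2*554/461)) = 294270/((2*554*(1/461))) = 294270/(1108/461) = 294270*(461/1108) = 67829235/554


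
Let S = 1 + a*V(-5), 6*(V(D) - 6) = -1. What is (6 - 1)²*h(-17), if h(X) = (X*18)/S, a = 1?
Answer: -45900/41 ≈ -1119.5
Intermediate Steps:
V(D) = 35/6 (V(D) = 6 + (⅙)*(-1) = 6 - ⅙ = 35/6)
S = 41/6 (S = 1 + 1*(35/6) = 1 + 35/6 = 41/6 ≈ 6.8333)
h(X) = 108*X/41 (h(X) = (X*18)/(41/6) = (18*X)*(6/41) = 108*X/41)
(6 - 1)²*h(-17) = (6 - 1)²*((108/41)*(-17)) = 5²*(-1836/41) = 25*(-1836/41) = -45900/41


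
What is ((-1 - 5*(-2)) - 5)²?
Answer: 16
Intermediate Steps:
((-1 - 5*(-2)) - 5)² = ((-1 + 10) - 5)² = (9 - 5)² = 4² = 16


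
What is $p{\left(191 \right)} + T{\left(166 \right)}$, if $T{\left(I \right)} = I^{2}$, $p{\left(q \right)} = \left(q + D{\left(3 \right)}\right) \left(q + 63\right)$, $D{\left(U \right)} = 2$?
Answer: $76578$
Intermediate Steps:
$p{\left(q \right)} = \left(2 + q\right) \left(63 + q\right)$ ($p{\left(q \right)} = \left(q + 2\right) \left(q + 63\right) = \left(2 + q\right) \left(63 + q\right)$)
$p{\left(191 \right)} + T{\left(166 \right)} = \left(126 + 191^{2} + 65 \cdot 191\right) + 166^{2} = \left(126 + 36481 + 12415\right) + 27556 = 49022 + 27556 = 76578$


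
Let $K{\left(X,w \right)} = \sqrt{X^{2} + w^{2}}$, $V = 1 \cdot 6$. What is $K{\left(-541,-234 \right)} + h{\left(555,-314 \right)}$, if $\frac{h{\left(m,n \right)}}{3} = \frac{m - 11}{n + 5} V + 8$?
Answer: $- \frac{792}{103} + \sqrt{347437} \approx 581.75$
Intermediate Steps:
$V = 6$
$h{\left(m,n \right)} = 24 + \frac{18 \left(-11 + m\right)}{5 + n}$ ($h{\left(m,n \right)} = 3 \left(\frac{m - 11}{n + 5} \cdot 6 + 8\right) = 3 \left(\frac{-11 + m}{5 + n} 6 + 8\right) = 3 \left(\frac{6 \left(-11 + m\right)}{5 + n} + 8\right) = 3 \left(8 + \frac{6 \left(-11 + m\right)}{5 + n}\right) = 24 + \frac{18 \left(-11 + m\right)}{5 + n}$)
$K{\left(-541,-234 \right)} + h{\left(555,-314 \right)} = \sqrt{\left(-541\right)^{2} + \left(-234\right)^{2}} + \frac{6 \left(-13 + 3 \cdot 555 + 4 \left(-314\right)\right)}{5 - 314} = \sqrt{292681 + 54756} + \frac{6 \left(-13 + 1665 - 1256\right)}{-309} = \sqrt{347437} + 6 \left(- \frac{1}{309}\right) 396 = \sqrt{347437} - \frac{792}{103} = - \frac{792}{103} + \sqrt{347437}$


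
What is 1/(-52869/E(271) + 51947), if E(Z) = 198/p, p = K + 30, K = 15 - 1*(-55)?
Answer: 33/833101 ≈ 3.9611e-5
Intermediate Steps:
K = 70 (K = 15 + 55 = 70)
p = 100 (p = 70 + 30 = 100)
E(Z) = 99/50 (E(Z) = 198/100 = 198*(1/100) = 99/50)
1/(-52869/E(271) + 51947) = 1/(-52869/99/50 + 51947) = 1/(-52869*50/99 + 51947) = 1/(-881150/33 + 51947) = 1/(833101/33) = 33/833101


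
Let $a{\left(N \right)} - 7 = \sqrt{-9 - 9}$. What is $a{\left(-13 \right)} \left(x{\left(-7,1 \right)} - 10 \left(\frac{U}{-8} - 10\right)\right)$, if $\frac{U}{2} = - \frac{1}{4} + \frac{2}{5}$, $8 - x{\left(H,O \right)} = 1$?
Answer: $\frac{6013}{8} + \frac{2577 i \sqrt{2}}{8} \approx 751.63 + 455.55 i$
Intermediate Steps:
$x{\left(H,O \right)} = 7$ ($x{\left(H,O \right)} = 8 - 1 = 7$)
$U = \frac{3}{10}$ ($U = 2 \left(- \frac{1}{4} + \frac{2}{5}\right) = 2 \cdot \frac{3}{20} = \frac{3}{10} \approx 0.3$)
$a{\left(N \right)} = 7 + 3 i \sqrt{2}$ ($a{\left(N \right)} = 7 + \sqrt{-9 - 9} = 7 + \sqrt{-18} = 7 + 3 i \sqrt{2}$)
$a{\left(-13 \right)} \left(x{\left(-7,1 \right)} - 10 \left(\frac{U}{-8} - 10\right)\right) = \left(7 + 3 i \sqrt{2}\right) \left(7 - 10 \left(\frac{3}{10 \left(-8\right)} - 10\right)\right) = \left(7 + 3 i \sqrt{2}\right) \left(7 - 10 \left(\frac{3}{10} \left(- \frac{1}{8}\right) - 10\right)\right) = \left(7 + 3 i \sqrt{2}\right) \left(7 - 10 \left(- \frac{3}{80} - 10\right)\right) = \left(7 + 3 i \sqrt{2}\right) \left(7 - - \frac{803}{8}\right) = \left(7 + 3 i \sqrt{2}\right) \left(7 + \frac{803}{8}\right) = \left(7 + 3 i \sqrt{2}\right) \frac{859}{8} = \frac{6013}{8} + \frac{2577 i \sqrt{2}}{8}$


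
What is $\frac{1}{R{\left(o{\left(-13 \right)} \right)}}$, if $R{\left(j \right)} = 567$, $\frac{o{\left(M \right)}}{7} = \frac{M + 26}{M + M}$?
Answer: $\frac{1}{567} \approx 0.0017637$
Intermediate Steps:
$o{\left(M \right)} = \frac{7 \left(26 + M\right)}{2 M}$ ($o{\left(M \right)} = 7 \frac{M + 26}{M + M} = 7 \frac{26 + M}{2 M} = \frac{7 \left(26 + M\right)}{2 M}$)
$\frac{1}{R{\left(o{\left(-13 \right)} \right)}} = \frac{1}{567}$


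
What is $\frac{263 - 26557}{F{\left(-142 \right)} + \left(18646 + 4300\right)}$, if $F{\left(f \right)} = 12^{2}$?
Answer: $- \frac{13147}{11545} \approx -1.1388$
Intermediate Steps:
$F{\left(f \right)} = 144$
$\frac{263 - 26557}{F{\left(-142 \right)} + \left(18646 + 4300\right)} = \frac{263 - 26557}{144 + \left(18646 + 4300\right)} = - \frac{26294}{144 + 22946} = - \frac{26294}{23090} = \left(-26294\right) \frac{1}{23090} = - \frac{13147}{11545}$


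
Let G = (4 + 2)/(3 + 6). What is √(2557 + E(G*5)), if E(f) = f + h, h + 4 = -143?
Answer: 2*√5430/3 ≈ 49.126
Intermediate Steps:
h = -147 (h = -4 - 143 = -147)
G = ⅔ (G = 6/9 = 6*(⅑) = ⅔ ≈ 0.66667)
E(f) = -147 + f (E(f) = f - 147 = -147 + f)
√(2557 + E(G*5)) = √(2557 + (-147 + (⅔)*5)) = √(2557 + (-147 + 10/3)) = √(2557 - 431/3) = √(7240/3) = 2*√5430/3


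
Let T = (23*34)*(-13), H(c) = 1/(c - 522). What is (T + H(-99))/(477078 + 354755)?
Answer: -6313087/516568293 ≈ -0.012221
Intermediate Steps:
H(c) = 1/(-522 + c)
T = -10166 (T = 782*(-13) = -10166)
(T + H(-99))/(477078 + 354755) = (-10166 + 1/(-522 - 99))/(477078 + 354755) = (-10166 + 1/(-621))/831833 = (-10166 - 1/621)*(1/831833) = -6313087/621*1/831833 = -6313087/516568293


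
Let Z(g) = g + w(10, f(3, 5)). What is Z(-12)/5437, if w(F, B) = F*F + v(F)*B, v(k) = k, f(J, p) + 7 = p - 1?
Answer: 58/5437 ≈ 0.010668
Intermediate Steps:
f(J, p) = -8 + p (f(J, p) = -7 + (p - 1) = -7 + (-1 + p) = -8 + p)
w(F, B) = F**2 + B*F (w(F, B) = F*F + F*B = F**2 + B*F)
Z(g) = 70 + g (Z(g) = g + 10*((-8 + 5) + 10) = g + 10*(-3 + 10) = g + 10*7 = g + 70 = 70 + g)
Z(-12)/5437 = (70 - 12)/5437 = 58*(1/5437) = 58/5437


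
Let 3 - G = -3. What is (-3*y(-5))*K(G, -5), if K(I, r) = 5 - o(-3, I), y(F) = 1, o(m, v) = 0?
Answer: -15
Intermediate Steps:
G = 6 (G = 3 - 1*(-3) = 3 + 3 = 6)
K(I, r) = 5 (K(I, r) = 5 - 1*0 = 5 + 0 = 5)
(-3*y(-5))*K(G, -5) = -3*1*5 = -3*5 = -15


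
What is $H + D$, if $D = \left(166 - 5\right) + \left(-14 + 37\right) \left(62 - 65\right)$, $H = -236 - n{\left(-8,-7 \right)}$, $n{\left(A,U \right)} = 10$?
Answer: $-154$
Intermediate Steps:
$H = -246$ ($H = -236 - 10 = -246$)
$D = 92$ ($D = 161 + 23 \left(-3\right) = 161 - 69 = 92$)
$H + D = -246 + 92 = -154$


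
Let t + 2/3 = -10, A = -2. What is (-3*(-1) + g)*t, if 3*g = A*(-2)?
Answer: -416/9 ≈ -46.222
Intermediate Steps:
g = 4/3 (g = (-2*(-2))/3 = (⅓)*4 = 4/3 ≈ 1.3333)
t = -32/3 (t = -⅔ - 10 = -32/3 ≈ -10.667)
(-3*(-1) + g)*t = (-3*(-1) + 4/3)*(-32/3) = (3 + 4/3)*(-32/3) = (13/3)*(-32/3) = -416/9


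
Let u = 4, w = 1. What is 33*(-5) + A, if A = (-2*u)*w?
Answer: -173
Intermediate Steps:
A = -8 (A = -2*4*1 = -8*1 = -8)
33*(-5) + A = 33*(-5) - 8 = -165 - 8 = -173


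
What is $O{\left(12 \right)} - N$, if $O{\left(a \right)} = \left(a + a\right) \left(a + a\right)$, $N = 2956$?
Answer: $-2380$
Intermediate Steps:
$O{\left(a \right)} = 4 a^{2}$ ($O{\left(a \right)} = 2 a 2 a = 4 a^{2}$)
$O{\left(12 \right)} - N = 4 \cdot 12^{2} - 2956 = 4 \cdot 144 - 2956 = 576 - 2956 = -2380$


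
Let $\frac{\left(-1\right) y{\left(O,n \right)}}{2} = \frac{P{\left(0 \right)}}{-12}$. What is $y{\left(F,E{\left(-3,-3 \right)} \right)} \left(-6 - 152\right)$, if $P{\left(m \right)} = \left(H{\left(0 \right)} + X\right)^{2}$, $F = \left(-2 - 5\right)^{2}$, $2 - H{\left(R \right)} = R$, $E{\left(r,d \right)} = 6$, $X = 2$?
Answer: $- \frac{1264}{3} \approx -421.33$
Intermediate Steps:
$H{\left(R \right)} = 2 - R$
$F = 49$ ($F = \left(-7\right)^{2} = 49$)
$P{\left(m \right)} = 16$ ($P{\left(m \right)} = \left(\left(2 - 0\right) + 2\right)^{2} = \left(\left(2 + 0\right) + 2\right)^{2} = \left(2 + 2\right)^{2} = 4^{2} = 16$)
$y{\left(O,n \right)} = \frac{8}{3}$ ($y{\left(O,n \right)} = - 2 \frac{16}{-12} = - 2 \cdot 16 \left(- \frac{1}{12}\right) = \left(-2\right) \left(- \frac{4}{3}\right) = \frac{8}{3}$)
$y{\left(F,E{\left(-3,-3 \right)} \right)} \left(-6 - 152\right) = \frac{8 \left(-6 - 152\right)}{3} = \frac{8}{3} \left(-158\right) = - \frac{1264}{3}$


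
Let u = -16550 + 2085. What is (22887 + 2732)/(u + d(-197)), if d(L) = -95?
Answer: -25619/14560 ≈ -1.7595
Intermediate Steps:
u = -14465
(22887 + 2732)/(u + d(-197)) = (22887 + 2732)/(-14465 - 95) = 25619/(-14560) = 25619*(-1/14560) = -25619/14560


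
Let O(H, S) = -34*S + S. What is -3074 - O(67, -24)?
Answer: -3866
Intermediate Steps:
O(H, S) = -33*S
-3074 - O(67, -24) = -3074 - (-33)*(-24) = -3074 - 1*792 = -3074 - 792 = -3866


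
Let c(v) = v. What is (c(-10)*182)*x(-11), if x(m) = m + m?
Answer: 40040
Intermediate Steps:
x(m) = 2*m
(c(-10)*182)*x(-11) = (-10*182)*(2*(-11)) = -1820*(-22) = 40040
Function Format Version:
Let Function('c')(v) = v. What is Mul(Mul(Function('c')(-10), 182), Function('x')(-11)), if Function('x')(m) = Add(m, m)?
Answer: 40040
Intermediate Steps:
Function('x')(m) = Mul(2, m)
Mul(Mul(Function('c')(-10), 182), Function('x')(-11)) = Mul(Mul(-10, 182), Mul(2, -11)) = Mul(-1820, -22) = 40040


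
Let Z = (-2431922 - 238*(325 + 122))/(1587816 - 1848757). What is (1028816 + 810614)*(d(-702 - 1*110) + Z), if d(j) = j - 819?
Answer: -778182749736090/260941 ≈ -2.9822e+9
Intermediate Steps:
d(j) = -819 + j
Z = 2538308/260941 (Z = (-2431922 - 238*447)/(-260941) = (-2431922 - 106386)*(-1/260941) = -2538308*(-1/260941) = 2538308/260941 ≈ 9.7275)
(1028816 + 810614)*(d(-702 - 1*110) + Z) = (1028816 + 810614)*((-819 + (-702 - 1*110)) + 2538308/260941) = 1839430*((-819 + (-702 - 110)) + 2538308/260941) = 1839430*((-819 - 812) + 2538308/260941) = 1839430*(-1631 + 2538308/260941) = 1839430*(-423056463/260941) = -778182749736090/260941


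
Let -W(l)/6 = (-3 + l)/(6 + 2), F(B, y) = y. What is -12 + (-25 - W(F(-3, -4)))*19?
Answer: -2347/4 ≈ -586.75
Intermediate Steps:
W(l) = 9/4 - 3*l/4 (W(l) = -6*(-3 + l)/(6 + 2) = -6*(-3 + l)/8 = -6*(-3/8 + l/8) = 9/4 - 3*l/4)
-12 + (-25 - W(F(-3, -4)))*19 = -12 + (-25 - (9/4 - ¾*(-4)))*19 = -12 + (-25 - (9/4 + 3))*19 = -12 + (-25 - 1*21/4)*19 = -12 + (-25 - 21/4)*19 = -12 - 121/4*19 = -12 - 2299/4 = -2347/4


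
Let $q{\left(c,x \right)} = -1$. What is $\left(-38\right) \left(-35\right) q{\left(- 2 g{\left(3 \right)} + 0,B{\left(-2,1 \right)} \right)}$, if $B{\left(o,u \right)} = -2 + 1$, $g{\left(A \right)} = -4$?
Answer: $-1330$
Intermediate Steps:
$B{\left(o,u \right)} = -1$
$\left(-38\right) \left(-35\right) q{\left(- 2 g{\left(3 \right)} + 0,B{\left(-2,1 \right)} \right)} = \left(-38\right) \left(-35\right) \left(-1\right) = 1330 \left(-1\right) = -1330$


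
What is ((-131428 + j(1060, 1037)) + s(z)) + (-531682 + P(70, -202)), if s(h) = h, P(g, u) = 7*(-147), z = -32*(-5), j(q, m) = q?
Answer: -662919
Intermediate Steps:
z = 160
P(g, u) = -1029
((-131428 + j(1060, 1037)) + s(z)) + (-531682 + P(70, -202)) = ((-131428 + 1060) + 160) + (-531682 - 1029) = (-130368 + 160) - 532711 = -130208 - 532711 = -662919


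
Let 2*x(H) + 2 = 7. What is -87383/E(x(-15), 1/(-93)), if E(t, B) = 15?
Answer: -87383/15 ≈ -5825.5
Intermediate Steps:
x(H) = 5/2 (x(H) = -1 + (½)*7 = -1 + 7/2 = 5/2)
-87383/E(x(-15), 1/(-93)) = -87383/15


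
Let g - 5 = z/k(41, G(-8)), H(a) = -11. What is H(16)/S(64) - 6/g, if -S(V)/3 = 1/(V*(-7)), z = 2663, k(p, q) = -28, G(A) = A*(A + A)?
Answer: -4144280/2523 ≈ -1642.6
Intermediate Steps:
G(A) = 2*A**2 (G(A) = A*(2*A) = 2*A**2)
g = -2523/28 (g = 5 + 2663/(-28) = 5 + 2663*(-1/28) = 5 - 2663/28 = -2523/28 ≈ -90.107)
S(V) = 3/(7*V) (S(V) = -3*(-1/(7*V)) = -(-3)/(7*V) = 3/(7*V))
H(16)/S(64) - 6/g = -11/((3/7)/64) - 6/(-2523/28) = -11/((3/7)*(1/64)) - 6*(-28/2523) = -11/3/448 + 56/841 = -11*448/3 + 56/841 = -4928/3 + 56/841 = -4144280/2523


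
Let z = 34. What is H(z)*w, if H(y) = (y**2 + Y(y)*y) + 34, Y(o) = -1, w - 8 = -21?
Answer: -15028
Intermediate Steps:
w = -13 (w = 8 - 21 = -13)
H(y) = 34 + y**2 - y (H(y) = (y**2 - y) + 34 = 34 + y**2 - y)
H(z)*w = (34 + 34**2 - 1*34)*(-13) = (34 + 1156 - 34)*(-13) = 1156*(-13) = -15028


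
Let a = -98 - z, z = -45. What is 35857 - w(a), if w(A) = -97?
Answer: 35954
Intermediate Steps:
a = -53 (a = -98 - 1*(-45) = -98 + 45 = -53)
35857 - w(a) = 35857 - 1*(-97) = 35857 + 97 = 35954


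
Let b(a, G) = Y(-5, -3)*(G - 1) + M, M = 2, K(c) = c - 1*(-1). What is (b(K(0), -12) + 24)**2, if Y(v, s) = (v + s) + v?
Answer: 38025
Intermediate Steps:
K(c) = 1 + c (K(c) = c + 1 = 1 + c)
Y(v, s) = s + 2*v (Y(v, s) = (s + v) + v = s + 2*v)
b(a, G) = 15 - 13*G (b(a, G) = (-3 + 2*(-5))*(G - 1) + 2 = (-3 - 10)*(-1 + G) + 2 = -13*(-1 + G) + 2 = (13 - 13*G) + 2 = 15 - 13*G)
(b(K(0), -12) + 24)**2 = ((15 - 13*(-12)) + 24)**2 = ((15 + 156) + 24)**2 = (171 + 24)**2 = 195**2 = 38025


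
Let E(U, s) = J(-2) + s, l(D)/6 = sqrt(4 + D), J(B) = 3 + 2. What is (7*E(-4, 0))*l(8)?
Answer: 420*sqrt(3) ≈ 727.46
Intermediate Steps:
J(B) = 5
l(D) = 6*sqrt(4 + D)
E(U, s) = 5 + s
(7*E(-4, 0))*l(8) = (7*(5 + 0))*(6*sqrt(4 + 8)) = (7*5)*(6*sqrt(12)) = 35*(6*(2*sqrt(3))) = 35*(12*sqrt(3)) = 420*sqrt(3)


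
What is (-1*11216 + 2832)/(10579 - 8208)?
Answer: -8384/2371 ≈ -3.5361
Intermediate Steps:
(-1*11216 + 2832)/(10579 - 8208) = (-11216 + 2832)/2371 = -8384*1/2371 = -8384/2371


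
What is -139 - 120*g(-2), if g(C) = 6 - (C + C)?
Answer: -1339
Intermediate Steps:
g(C) = 6 - 2*C
-139 - 120*g(-2) = -139 - 120*(6 - 2*(-2)) = -139 - 120*(6 + 4) = -139 - 120*10 = -139 - 1200 = -1339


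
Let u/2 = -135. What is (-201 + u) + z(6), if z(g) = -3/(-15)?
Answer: -2354/5 ≈ -470.80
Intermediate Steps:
u = -270 (u = 2*(-135) = -270)
z(g) = ⅕ (z(g) = -3*(-1/15) = ⅕)
(-201 + u) + z(6) = (-201 - 270) + ⅕ = -471 + ⅕ = -2354/5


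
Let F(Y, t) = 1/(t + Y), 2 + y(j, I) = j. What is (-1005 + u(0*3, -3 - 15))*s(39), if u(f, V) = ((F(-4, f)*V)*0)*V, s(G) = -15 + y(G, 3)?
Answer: -22110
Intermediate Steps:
y(j, I) = -2 + j
s(G) = -17 + G (s(G) = -15 + (-2 + G) = -17 + G)
F(Y, t) = 1/(Y + t)
u(f, V) = 0 (u(f, V) = ((V/(-4 + f))*0)*V = 0*V = 0)
(-1005 + u(0*3, -3 - 15))*s(39) = (-1005 + 0)*(-17 + 39) = -1005*22 = -22110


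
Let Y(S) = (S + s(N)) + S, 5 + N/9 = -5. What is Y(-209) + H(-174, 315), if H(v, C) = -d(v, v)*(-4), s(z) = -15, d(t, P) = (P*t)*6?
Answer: 726191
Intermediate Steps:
N = -90 (N = -45 + 9*(-5) = -45 - 45 = -90)
d(t, P) = 6*P*t
H(v, C) = 24*v² (H(v, C) = -6*v*v*(-4) = -6*v²*(-4) = 24*v²)
Y(S) = -15 + 2*S (Y(S) = (S - 15) + S = (-15 + S) + S = -15 + 2*S)
Y(-209) + H(-174, 315) = (-15 + 2*(-209)) + 24*(-174)² = (-15 - 418) + 24*30276 = -433 + 726624 = 726191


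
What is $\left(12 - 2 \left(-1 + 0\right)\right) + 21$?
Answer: $35$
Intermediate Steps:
$\left(12 - 2 \left(-1 + 0\right)\right) + 21 = \left(12 - -2\right) + 21 = \left(12 + 2\right) + 21 = 14 + 21 = 35$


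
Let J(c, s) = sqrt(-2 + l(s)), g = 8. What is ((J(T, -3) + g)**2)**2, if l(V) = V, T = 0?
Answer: (8 + I*sqrt(5))**4 ≈ 2201.0 + 4221.7*I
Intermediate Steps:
J(c, s) = sqrt(-2 + s)
((J(T, -3) + g)**2)**2 = ((sqrt(-2 - 3) + 8)**2)**2 = ((sqrt(-5) + 8)**2)**2 = ((I*sqrt(5) + 8)**2)**2 = ((8 + I*sqrt(5))**2)**2 = (8 + I*sqrt(5))**4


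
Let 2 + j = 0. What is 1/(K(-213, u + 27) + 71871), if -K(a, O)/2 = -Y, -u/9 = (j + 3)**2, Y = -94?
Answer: 1/71683 ≈ 1.3950e-5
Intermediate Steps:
j = -2 (j = -2 + 0 = -2)
u = -9 (u = -9*(-2 + 3)**2 = -9*1**2 = -9*1 = -9)
K(a, O) = -188 (K(a, O) = -(-2)*(-94) = -2*94 = -188)
1/(K(-213, u + 27) + 71871) = 1/(-188 + 71871) = 1/71683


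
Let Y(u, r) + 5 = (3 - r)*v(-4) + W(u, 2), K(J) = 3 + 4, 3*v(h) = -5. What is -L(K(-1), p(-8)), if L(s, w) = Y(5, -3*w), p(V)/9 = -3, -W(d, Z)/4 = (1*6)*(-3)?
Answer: -197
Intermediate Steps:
W(d, Z) = 72 (W(d, Z) = -4*1*6*(-3) = -24*(-3) = -4*(-18) = 72)
v(h) = -5/3 (v(h) = (1/3)*(-5) = -5/3)
K(J) = 7
p(V) = -27 (p(V) = 9*(-3) = -27)
Y(u, r) = 62 + 5*r/3 (Y(u, r) = -5 + ((3 - r)*(-5/3) + 72) = -5 + ((-5 + 5*r/3) + 72) = -5 + (67 + 5*r/3) = 62 + 5*r/3)
L(s, w) = 62 - 5*w (L(s, w) = 62 + 5*(-3*w)/3 = 62 - 5*w)
-L(K(-1), p(-8)) = -(62 - 5*(-27)) = -(62 + 135) = -1*197 = -197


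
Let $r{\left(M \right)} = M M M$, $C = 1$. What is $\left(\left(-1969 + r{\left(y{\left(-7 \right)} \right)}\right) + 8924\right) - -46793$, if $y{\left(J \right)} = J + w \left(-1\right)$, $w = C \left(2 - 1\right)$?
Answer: $53236$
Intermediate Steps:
$w = 1$ ($w = 1 \left(2 - 1\right) = 1 \cdot 1 = 1$)
$y{\left(J \right)} = -1 + J$ ($y{\left(J \right)} = J + 1 \left(-1\right) = J - 1 = -1 + J$)
$r{\left(M \right)} = M^{3}$ ($r{\left(M \right)} = M^{2} M = M^{3}$)
$\left(\left(-1969 + r{\left(y{\left(-7 \right)} \right)}\right) + 8924\right) - -46793 = \left(\left(-1969 + \left(-1 - 7\right)^{3}\right) + 8924\right) - -46793 = \left(\left(-1969 + \left(-8\right)^{3}\right) + 8924\right) + 46793 = \left(\left(-1969 - 512\right) + 8924\right) + 46793 = \left(-2481 + 8924\right) + 46793 = 6443 + 46793 = 53236$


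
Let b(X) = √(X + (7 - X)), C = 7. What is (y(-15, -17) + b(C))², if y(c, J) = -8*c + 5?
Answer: (125 + √7)² ≈ 16293.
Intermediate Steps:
y(c, J) = 5 - 8*c
b(X) = √7
(y(-15, -17) + b(C))² = ((5 - 8*(-15)) + √7)² = ((5 + 120) + √7)² = (125 + √7)²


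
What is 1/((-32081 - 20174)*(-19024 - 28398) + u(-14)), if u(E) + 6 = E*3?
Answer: 1/2478036562 ≈ 4.0355e-10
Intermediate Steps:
u(E) = -6 + 3*E (u(E) = -6 + E*3 = -6 + 3*E)
1/((-32081 - 20174)*(-19024 - 28398) + u(-14)) = 1/((-32081 - 20174)*(-19024 - 28398) + (-6 + 3*(-14))) = 1/(-52255*(-47422) + (-6 - 42)) = 1/(2478036610 - 48) = 1/2478036562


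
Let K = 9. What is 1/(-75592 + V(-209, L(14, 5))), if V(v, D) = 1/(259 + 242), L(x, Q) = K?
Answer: -501/37871591 ≈ -1.3229e-5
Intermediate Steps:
L(x, Q) = 9
V(v, D) = 1/501
1/(-75592 + V(-209, L(14, 5))) = 1/(-75592 + 1/501) = 1/(-37871591/501) = -501/37871591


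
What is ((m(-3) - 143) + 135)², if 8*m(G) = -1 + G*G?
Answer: 49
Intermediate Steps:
m(G) = -⅛ + G²/8 (m(G) = (-1 + G*G)/8 = (-1 + G²)/8 = -⅛ + G²/8)
((m(-3) - 143) + 135)² = (((-⅛ + (⅛)*(-3)²) - 143) + 135)² = (((-⅛ + (⅛)*9) - 143) + 135)² = (((-⅛ + 9/8) - 143) + 135)² = ((1 - 143) + 135)² = (-142 + 135)² = (-7)² = 49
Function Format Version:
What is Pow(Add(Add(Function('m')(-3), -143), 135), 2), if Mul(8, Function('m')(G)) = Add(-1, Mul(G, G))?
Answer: 49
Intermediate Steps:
Function('m')(G) = Add(Rational(-1, 8), Mul(Rational(1, 8), Pow(G, 2))) (Function('m')(G) = Mul(Rational(1, 8), Add(-1, Mul(G, G))) = Mul(Rational(1, 8), Add(-1, Pow(G, 2))) = Add(Rational(-1, 8), Mul(Rational(1, 8), Pow(G, 2))))
Pow(Add(Add(Function('m')(-3), -143), 135), 2) = Pow(Add(Add(Add(Rational(-1, 8), Mul(Rational(1, 8), Pow(-3, 2))), -143), 135), 2) = Pow(Add(Add(Add(Rational(-1, 8), Mul(Rational(1, 8), 9)), -143), 135), 2) = Pow(Add(Add(Add(Rational(-1, 8), Rational(9, 8)), -143), 135), 2) = Pow(Add(Add(1, -143), 135), 2) = Pow(Add(-142, 135), 2) = Pow(-7, 2) = 49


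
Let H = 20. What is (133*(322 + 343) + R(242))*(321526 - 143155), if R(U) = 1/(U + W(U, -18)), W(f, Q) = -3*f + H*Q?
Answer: 13314963313809/844 ≈ 1.5776e+10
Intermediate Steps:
W(f, Q) = -3*f + 20*Q
R(U) = 1/(-360 - 2*U) (R(U) = 1/(U + (-3*U + 20*(-18))) = 1/(U + (-3*U - 360)) = 1/(U + (-360 - 3*U)) = 1/(-360 - 2*U))
(133*(322 + 343) + R(242))*(321526 - 143155) = (133*(322 + 343) - 1/(360 + 2*242))*(321526 - 143155) = (133*665 - 1/(360 + 484))*178371 = (88445 - 1/844)*178371 = (74647579/844)*178371 = 13314963313809/844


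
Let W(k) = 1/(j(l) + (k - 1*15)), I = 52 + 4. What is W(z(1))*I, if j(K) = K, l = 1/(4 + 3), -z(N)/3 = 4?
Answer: -98/47 ≈ -2.0851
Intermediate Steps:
z(N) = -12 (z(N) = -3*4 = -12)
l = 1/7 ≈ 0.14286
I = 56
W(k) = 1/(-104/7 + k) (W(k) = 1/(1/7 + (k - 1*15)) = 1/(1/7 + (k - 15)) = 1/(1/7 + (-15 + k)) = 1/(-104/7 + k))
W(z(1))*I = (7/(-104 + 7*(-12)))*56 = (7/(-104 - 84))*56 = (7/(-188))*56 = (7*(-1/188))*56 = -7/188*56 = -98/47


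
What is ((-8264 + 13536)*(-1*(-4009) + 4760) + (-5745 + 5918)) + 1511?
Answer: 46231852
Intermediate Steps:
((-8264 + 13536)*(-1*(-4009) + 4760) + (-5745 + 5918)) + 1511 = (5272*(4009 + 4760) + 173) + 1511 = (5272*8769 + 173) + 1511 = (46230168 + 173) + 1511 = 46230341 + 1511 = 46231852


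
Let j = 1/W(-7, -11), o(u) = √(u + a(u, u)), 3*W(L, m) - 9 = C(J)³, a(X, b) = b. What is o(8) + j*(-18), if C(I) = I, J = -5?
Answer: 259/58 ≈ 4.4655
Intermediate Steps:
W(L, m) = -116/3 (W(L, m) = 3 + (⅓)*(-5)³ = 3 + (⅓)*(-125) = 3 - 125/3 = -116/3)
o(u) = √2*√u (o(u) = √(u + u) = √(2*u) = √2*√u)
j = -3/116 (j = 1/(-116/3) = -3/116 ≈ -0.025862)
o(8) + j*(-18) = √2*√8 - 3/116*(-18) = √2*(2*√2) + 27/58 = 4 + 27/58 = 259/58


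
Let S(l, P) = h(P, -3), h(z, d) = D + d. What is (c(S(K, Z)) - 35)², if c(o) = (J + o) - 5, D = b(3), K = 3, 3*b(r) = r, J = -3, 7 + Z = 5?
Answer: 2025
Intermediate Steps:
Z = -2 (Z = -7 + 5 = -2)
b(r) = r/3
D = 1 (D = (⅓)*3 = 1)
h(z, d) = 1 + d
S(l, P) = -2 (S(l, P) = 1 - 3 = -2)
c(o) = -8 + o (c(o) = (-3 + o) - 5 = -8 + o)
(c(S(K, Z)) - 35)² = ((-8 - 2) - 35)² = (-10 - 35)² = (-45)² = 2025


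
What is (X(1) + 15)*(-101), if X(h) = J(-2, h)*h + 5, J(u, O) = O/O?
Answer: -2121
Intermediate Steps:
J(u, O) = 1
X(h) = 5 + h (X(h) = 1*h + 5 = h + 5 = 5 + h)
(X(1) + 15)*(-101) = ((5 + 1) + 15)*(-101) = (6 + 15)*(-101) = 21*(-101) = -2121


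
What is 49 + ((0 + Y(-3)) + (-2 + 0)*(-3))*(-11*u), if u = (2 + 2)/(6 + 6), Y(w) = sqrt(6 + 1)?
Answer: 27 - 11*sqrt(7)/3 ≈ 17.299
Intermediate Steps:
Y(w) = sqrt(7)
u = 1/3 (u = 4/12 = 4*(1/12) = 1/3 ≈ 0.33333)
49 + ((0 + Y(-3)) + (-2 + 0)*(-3))*(-11*u) = 49 + ((0 + sqrt(7)) + (-2 + 0)*(-3))*(-11*1/3) = 49 + (sqrt(7) - 2*(-3))*(-11/3) = 49 + (sqrt(7) + 6)*(-11/3) = 49 + (6 + sqrt(7))*(-11/3) = 49 + (-22 - 11*sqrt(7)/3) = 27 - 11*sqrt(7)/3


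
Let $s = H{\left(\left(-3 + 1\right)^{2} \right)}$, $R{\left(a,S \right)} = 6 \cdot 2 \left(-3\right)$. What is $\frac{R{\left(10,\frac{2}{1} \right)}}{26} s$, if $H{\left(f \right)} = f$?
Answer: $- \frac{72}{13} \approx -5.5385$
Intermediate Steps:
$R{\left(a,S \right)} = -36$ ($R{\left(a,S \right)} = 12 \left(-3\right) = -36$)
$s = 4$ ($s = \left(-3 + 1\right)^{2} = \left(-2\right)^{2} = 4$)
$\frac{R{\left(10,\frac{2}{1} \right)}}{26} s = \frac{1}{26} \left(-36\right) 4 = \left(- \frac{18}{13}\right) 4 = - \frac{72}{13}$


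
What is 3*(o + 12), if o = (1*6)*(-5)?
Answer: -54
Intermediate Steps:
o = -30 (o = 6*(-5) = -30)
3*(o + 12) = 3*(-30 + 12) = 3*(-18) = -54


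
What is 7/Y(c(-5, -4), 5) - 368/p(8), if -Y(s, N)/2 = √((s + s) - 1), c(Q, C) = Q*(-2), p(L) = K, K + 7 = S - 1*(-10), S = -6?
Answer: 368/3 - 7*√19/38 ≈ 121.86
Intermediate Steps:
K = -3 (K = -7 + (-6 - 1*(-10)) = -7 + (-6 + 10) = -7 + 4 = -3)
p(L) = -3
c(Q, C) = -2*Q
Y(s, N) = -2*√(-1 + 2*s) (Y(s, N) = -2*√((s + s) - 1) = -2*√(2*s - 1) = -2*√(-1 + 2*s))
7/Y(c(-5, -4), 5) - 368/p(8) = 7/((-2*√(-1 + 2*(-2*(-5))))) - 368/(-3) = 7/((-2*√(-1 + 2*10))) - 368*(-⅓) = 7/((-2*√(-1 + 20))) + 368/3 = 7/((-2*√19)) + 368/3 = 7*(-√19/38) + 368/3 = -7*√19/38 + 368/3 = 368/3 - 7*√19/38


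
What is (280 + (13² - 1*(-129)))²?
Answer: 334084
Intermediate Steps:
(280 + (13² - 1*(-129)))² = (280 + (169 + 129))² = (280 + 298)² = 578² = 334084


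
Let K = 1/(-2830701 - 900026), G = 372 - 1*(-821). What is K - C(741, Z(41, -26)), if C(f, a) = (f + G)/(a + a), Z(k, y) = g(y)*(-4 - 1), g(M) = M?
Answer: -277508703/37307270 ≈ -7.4385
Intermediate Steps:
G = 1193 (G = 372 + 821 = 1193)
Z(k, y) = -5*y (Z(k, y) = y*(-4 - 1) = y*(-5) = -5*y)
K = -1/3730727 (K = 1/(-3730727) = -1/3730727 ≈ -2.6804e-7)
C(f, a) = (1193 + f)/(2*a) (C(f, a) = (f + 1193)/(a + a) = (1193 + f)/((2*a)) = (1193 + f)*(1/(2*a)) = (1193 + f)/(2*a))
K - C(741, Z(41, -26)) = -1/3730727 - (1193 + 741)/(2*((-5*(-26)))) = -1/3730727 - 1934/(2*130) = -1/3730727 - 1*967/130 = -1/3730727 - 967/130 = -277508703/37307270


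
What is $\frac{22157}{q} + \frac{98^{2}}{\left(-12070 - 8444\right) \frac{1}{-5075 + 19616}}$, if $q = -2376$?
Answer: $- \frac{55377853327}{8123544} \approx -6817.0$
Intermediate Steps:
$\frac{22157}{q} + \frac{98^{2}}{\left(-12070 - 8444\right) \frac{1}{-5075 + 19616}} = \frac{22157}{-2376} + \frac{98^{2}}{\left(-12070 - 8444\right) \frac{1}{-5075 + 19616}} = 22157 \left(- \frac{1}{2376}\right) + \frac{9604}{\left(-20514\right) \frac{1}{14541}} = - \frac{22157}{2376} + \frac{9604}{\left(-20514\right) \frac{1}{14541}} = - \frac{22157}{2376} + \frac{9604}{- \frac{6838}{4847}} = - \frac{22157}{2376} + 9604 \left(- \frac{4847}{6838}\right) = - \frac{22157}{2376} - \frac{23275294}{3419} = - \frac{55377853327}{8123544}$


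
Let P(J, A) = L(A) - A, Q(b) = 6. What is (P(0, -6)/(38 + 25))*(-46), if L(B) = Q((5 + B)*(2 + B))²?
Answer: -92/3 ≈ -30.667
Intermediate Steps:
L(B) = 36 (L(B) = 6² = 36)
P(J, A) = 36 - A
(P(0, -6)/(38 + 25))*(-46) = ((36 - 1*(-6))/(38 + 25))*(-46) = ((36 + 6)/63)*(-46) = (42*(1/63))*(-46) = (⅔)*(-46) = -92/3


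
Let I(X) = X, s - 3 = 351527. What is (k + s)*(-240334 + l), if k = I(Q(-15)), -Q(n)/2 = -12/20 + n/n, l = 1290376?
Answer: 1845602121132/5 ≈ 3.6912e+11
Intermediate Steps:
s = 351530 (s = 3 + 351527 = 351530)
Q(n) = -⅘ (Q(n) = -2*(-12/20 + n/n) = -2*(-12*1/20 + 1) = -2*(-⅗ + 1) = -2*⅖ = -⅘)
k = -⅘ ≈ -0.80000
(k + s)*(-240334 + l) = (-⅘ + 351530)*(-240334 + 1290376) = (1757646/5)*1050042 = 1845602121132/5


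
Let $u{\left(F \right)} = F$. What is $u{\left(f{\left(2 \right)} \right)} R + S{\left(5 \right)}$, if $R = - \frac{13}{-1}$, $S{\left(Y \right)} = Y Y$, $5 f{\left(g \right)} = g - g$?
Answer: $25$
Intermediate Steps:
$f{\left(g \right)} = 0$ ($f{\left(g \right)} = \frac{g - g}{5} = \frac{1}{5} \cdot 0 = 0$)
$S{\left(Y \right)} = Y^{2}$
$R = 13$ ($R = \left(-13\right) \left(-1\right) = 13$)
$u{\left(f{\left(2 \right)} \right)} R + S{\left(5 \right)} = 0 \cdot 13 + 5^{2} = 0 + 25 = 25$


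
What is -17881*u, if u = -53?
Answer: 947693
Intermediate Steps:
-17881*u = -17881*(-53) = 947693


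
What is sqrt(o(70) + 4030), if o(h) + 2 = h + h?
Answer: 2*sqrt(1042) ≈ 64.560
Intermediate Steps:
o(h) = -2 + 2*h (o(h) = -2 + (h + h) = -2 + 2*h)
sqrt(o(70) + 4030) = sqrt((-2 + 2*70) + 4030) = sqrt((-2 + 140) + 4030) = sqrt(138 + 4030) = sqrt(4168) = 2*sqrt(1042)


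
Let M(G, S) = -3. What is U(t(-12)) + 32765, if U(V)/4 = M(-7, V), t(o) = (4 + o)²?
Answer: 32753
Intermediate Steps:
U(V) = -12 (U(V) = 4*(-3) = -12)
U(t(-12)) + 32765 = -12 + 32765 = 32753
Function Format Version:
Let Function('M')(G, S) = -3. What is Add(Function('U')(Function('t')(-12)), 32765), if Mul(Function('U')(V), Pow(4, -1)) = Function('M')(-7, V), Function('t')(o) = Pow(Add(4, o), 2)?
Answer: 32753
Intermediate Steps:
Function('U')(V) = -12 (Function('U')(V) = Mul(4, -3) = -12)
Add(Function('U')(Function('t')(-12)), 32765) = Add(-12, 32765) = 32753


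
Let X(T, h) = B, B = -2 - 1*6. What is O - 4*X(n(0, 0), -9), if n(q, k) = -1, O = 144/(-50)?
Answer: 728/25 ≈ 29.120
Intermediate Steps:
O = -72/25 (O = 144*(-1/50) = -72/25 ≈ -2.8800)
B = -8 (B = -2 - 6 = -8)
X(T, h) = -8
O - 4*X(n(0, 0), -9) = -72/25 - 4*(-8) = -72/25 + 32 = 728/25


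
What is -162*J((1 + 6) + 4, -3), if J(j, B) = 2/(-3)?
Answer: 108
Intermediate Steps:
J(j, B) = -⅔ (J(j, B) = 2*(-⅓) = -⅔)
-162*J((1 + 6) + 4, -3) = -162*(-⅔) = 108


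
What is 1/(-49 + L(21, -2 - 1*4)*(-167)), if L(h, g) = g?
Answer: 1/953 ≈ 0.0010493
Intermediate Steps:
1/(-49 + L(21, -2 - 1*4)*(-167)) = 1/(-49 + (-2 - 1*4)*(-167)) = 1/(-49 + (-2 - 4)*(-167)) = 1/(-49 - 6*(-167)) = 1/(-49 + 1002) = 1/953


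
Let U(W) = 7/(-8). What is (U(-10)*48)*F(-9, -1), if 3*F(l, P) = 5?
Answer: -70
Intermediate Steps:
F(l, P) = 5/3 (F(l, P) = (1/3)*5 = 5/3)
U(W) = -7/8 (U(W) = 7*(-1/8) = -7/8)
(U(-10)*48)*F(-9, -1) = -7/8*48*(5/3) = -42*5/3 = -70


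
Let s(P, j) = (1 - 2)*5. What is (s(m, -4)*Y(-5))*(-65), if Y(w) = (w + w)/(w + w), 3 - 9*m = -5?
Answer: 325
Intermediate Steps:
m = 8/9 (m = 1/3 - 1/9*(-5) = 1/3 + 5/9 = 8/9 ≈ 0.88889)
s(P, j) = -5 (s(P, j) = -1*5 = -5)
Y(w) = 1 (Y(w) = (2*w)/((2*w)) = (2*w)*(1/(2*w)) = 1)
(s(m, -4)*Y(-5))*(-65) = -5*1*(-65) = -5*(-65) = 325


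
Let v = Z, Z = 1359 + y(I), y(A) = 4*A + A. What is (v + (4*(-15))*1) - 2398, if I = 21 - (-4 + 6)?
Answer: -1004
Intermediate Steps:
I = 19 (I = 21 - 1*2 = 21 - 2 = 19)
y(A) = 5*A
Z = 1454 (Z = 1359 + 5*19 = 1359 + 95 = 1454)
v = 1454
(v + (4*(-15))*1) - 2398 = (1454 + (4*(-15))*1) - 2398 = (1454 - 60*1) - 2398 = (1454 - 60) - 2398 = 1394 - 2398 = -1004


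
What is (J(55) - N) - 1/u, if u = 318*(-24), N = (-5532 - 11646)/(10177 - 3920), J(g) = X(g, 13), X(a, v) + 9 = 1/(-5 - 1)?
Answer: -306630967/47753424 ≈ -6.4211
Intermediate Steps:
X(a, v) = -55/6 (X(a, v) = -9 + 1/(-5 - 1) = -9 + 1/(-6) = -9 - ⅙ = -55/6)
J(g) = -55/6
N = -17178/6257 ≈ -2.7454
u = -7632
(J(55) - N) - 1/u = (-55/6 - 1*(-17178/6257)) - 1/(-7632) = (-55/6 + 17178/6257) - 1*(-1/7632) = -241067/37542 + 1/7632 = -306630967/47753424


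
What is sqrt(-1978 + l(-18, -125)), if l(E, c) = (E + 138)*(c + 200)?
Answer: sqrt(7022) ≈ 83.797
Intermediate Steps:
l(E, c) = (138 + E)*(200 + c)
sqrt(-1978 + l(-18, -125)) = sqrt(-1978 + (27600 + 138*(-125) + 200*(-18) - 18*(-125))) = sqrt(-1978 + (27600 - 17250 - 3600 + 2250)) = sqrt(-1978 + 9000) = sqrt(7022)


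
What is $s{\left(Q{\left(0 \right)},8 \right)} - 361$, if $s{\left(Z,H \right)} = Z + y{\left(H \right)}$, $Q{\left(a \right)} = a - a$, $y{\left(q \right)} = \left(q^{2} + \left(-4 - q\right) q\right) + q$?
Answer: $-385$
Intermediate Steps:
$y{\left(q \right)} = q + q^{2} + q \left(-4 - q\right)$ ($y{\left(q \right)} = \left(q^{2} + q \left(-4 - q\right)\right) + q = q + q^{2} + q \left(-4 - q\right)$)
$Q{\left(a \right)} = 0$
$s{\left(Z,H \right)} = Z - 3 H$
$s{\left(Q{\left(0 \right)},8 \right)} - 361 = \left(0 - 24\right) - 361 = -24 - 361 = -385$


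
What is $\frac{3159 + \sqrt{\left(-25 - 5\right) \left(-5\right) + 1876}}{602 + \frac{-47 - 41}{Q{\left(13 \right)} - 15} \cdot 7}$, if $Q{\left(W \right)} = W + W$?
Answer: $\frac{81}{14} + \frac{\sqrt{2026}}{546} \approx 5.8681$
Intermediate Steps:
$Q{\left(W \right)} = 2 W$
$\frac{3159 + \sqrt{\left(-25 - 5\right) \left(-5\right) + 1876}}{602 + \frac{-47 - 41}{Q{\left(13 \right)} - 15} \cdot 7} = \frac{3159 + \sqrt{\left(-25 - 5\right) \left(-5\right) + 1876}}{602 + \frac{-47 - 41}{2 \cdot 13 - 15} \cdot 7} = \frac{3159 + \sqrt{\left(-30\right) \left(-5\right) + 1876}}{602 + - \frac{88}{26 - 15} \cdot 7} = \frac{3159 + \sqrt{150 + 1876}}{602 + - \frac{88}{11} \cdot 7} = \frac{3159 + \sqrt{2026}}{602 + \left(-88\right) \frac{1}{11} \cdot 7} = \frac{3159 + \sqrt{2026}}{602 - 56} = \frac{3159 + \sqrt{2026}}{546} = \left(3159 + \sqrt{2026}\right) \frac{1}{546} = \frac{81}{14} + \frac{\sqrt{2026}}{546}$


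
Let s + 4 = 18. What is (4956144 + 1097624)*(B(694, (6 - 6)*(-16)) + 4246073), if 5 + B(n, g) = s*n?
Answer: 25763528994112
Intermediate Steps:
s = 14 (s = -4 + 18 = 14)
B(n, g) = -5 + 14*n
(4956144 + 1097624)*(B(694, (6 - 6)*(-16)) + 4246073) = (4956144 + 1097624)*((-5 + 14*694) + 4246073) = 6053768*((-5 + 9716) + 4246073) = 6053768*(9711 + 4246073) = 6053768*4255784 = 25763528994112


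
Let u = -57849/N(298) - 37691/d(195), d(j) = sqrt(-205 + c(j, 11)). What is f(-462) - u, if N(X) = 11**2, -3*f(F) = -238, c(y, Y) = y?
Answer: 18395/33 - 37691*I*sqrt(10)/10 ≈ 557.42 - 11919.0*I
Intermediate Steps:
d(j) = sqrt(-205 + j)
f(F) = 238/3 (f(F) = -1/3*(-238) = 238/3)
N(X) = 121
u = -5259/11 + 37691*I*sqrt(10)/10 (u = -57849/121 - 37691/sqrt(-205 + 195) = -57849*1/121 - 37691*(-I*sqrt(10)/10) = -5259/11 - 37691*(-I*sqrt(10)/10) = -5259/11 - (-37691)*I*sqrt(10)/10 = -5259/11 + 37691*I*sqrt(10)/10 ≈ -478.09 + 11919.0*I)
f(-462) - u = 238/3 - (-5259/11 + 37691*I*sqrt(10)/10) = 238/3 + (5259/11 - 37691*I*sqrt(10)/10) = 18395/33 - 37691*I*sqrt(10)/10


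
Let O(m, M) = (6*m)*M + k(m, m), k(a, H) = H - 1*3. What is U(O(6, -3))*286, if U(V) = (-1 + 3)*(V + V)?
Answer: -120120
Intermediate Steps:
k(a, H) = -3 + H (k(a, H) = H - 3 = -3 + H)
O(m, M) = -3 + m + 6*M*m (O(m, M) = (6*m)*M + (-3 + m) = 6*M*m + (-3 + m) = -3 + m + 6*M*m)
U(V) = 4*V (U(V) = 2*(2*V) = 4*V)
U(O(6, -3))*286 = (4*(-3 + 6 + 6*(-3)*6))*286 = (4*(-3 + 6 - 108))*286 = (4*(-105))*286 = -420*286 = -120120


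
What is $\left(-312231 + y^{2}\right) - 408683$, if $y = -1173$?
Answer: $655015$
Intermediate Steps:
$\left(-312231 + y^{2}\right) - 408683 = \left(-312231 + \left(-1173\right)^{2}\right) - 408683 = \left(-312231 + 1375929\right) - 408683 = 1063698 - 408683 = 655015$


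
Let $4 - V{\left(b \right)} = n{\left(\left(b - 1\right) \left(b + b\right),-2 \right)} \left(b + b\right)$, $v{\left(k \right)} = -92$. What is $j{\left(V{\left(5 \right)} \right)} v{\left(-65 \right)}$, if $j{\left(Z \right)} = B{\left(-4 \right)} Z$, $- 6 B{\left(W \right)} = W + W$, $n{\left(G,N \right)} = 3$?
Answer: $\frac{9568}{3} \approx 3189.3$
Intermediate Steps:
$B{\left(W \right)} = - \frac{W}{3}$ ($B{\left(W \right)} = - \frac{W + W}{6} = - \frac{2 W}{6} = - \frac{W}{3}$)
$V{\left(b \right)} = 4 - 6 b$ ($V{\left(b \right)} = 4 - 3 \left(b + b\right) = 4 - 3 \cdot 2 b = 4 - 6 b$)
$j{\left(Z \right)} = \frac{4 Z}{3}$ ($j{\left(Z \right)} = \left(- \frac{1}{3}\right) \left(-4\right) Z = \frac{4 Z}{3}$)
$j{\left(V{\left(5 \right)} \right)} v{\left(-65 \right)} = \frac{4 \left(4 - 30\right)}{3} \left(-92\right) = \frac{4}{3} \left(-26\right) \left(-92\right) = \left(- \frac{104}{3}\right) \left(-92\right) = \frac{9568}{3}$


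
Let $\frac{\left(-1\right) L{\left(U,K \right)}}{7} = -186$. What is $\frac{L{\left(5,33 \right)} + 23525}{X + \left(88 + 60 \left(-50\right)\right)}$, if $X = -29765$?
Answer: $- \frac{24827}{32677} \approx -0.75977$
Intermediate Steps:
$L{\left(U,K \right)} = 1302$ ($L{\left(U,K \right)} = \left(-7\right) \left(-186\right) = 1302$)
$\frac{L{\left(5,33 \right)} + 23525}{X + \left(88 + 60 \left(-50\right)\right)} = \frac{1302 + 23525}{-29765 + \left(88 + 60 \left(-50\right)\right)} = \frac{24827}{-29765 + \left(88 - 3000\right)} = \frac{24827}{-29765 - 2912} = \frac{24827}{-32677} = 24827 \left(- \frac{1}{32677}\right) = - \frac{24827}{32677}$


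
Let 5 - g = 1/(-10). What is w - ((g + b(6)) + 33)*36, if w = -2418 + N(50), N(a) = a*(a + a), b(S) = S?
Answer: 4972/5 ≈ 994.40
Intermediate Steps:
N(a) = 2*a² (N(a) = a*(2*a) = 2*a²)
g = 51/10 (g = 5 - 1/(-10) = 5 - 1*(-⅒) = 5 + ⅒ = 51/10 ≈ 5.1000)
w = 2582 (w = -2418 + 2*50² = -2418 + 2*2500 = -2418 + 5000 = 2582)
w - ((g + b(6)) + 33)*36 = 2582 - ((51/10 + 6) + 33)*36 = 2582 - (111/10 + 33)*36 = 2582 - 441*36/10 = 2582 - 1*7938/5 = 2582 - 7938/5 = 4972/5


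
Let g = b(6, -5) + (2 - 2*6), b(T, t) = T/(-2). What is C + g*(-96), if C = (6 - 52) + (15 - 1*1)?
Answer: 1216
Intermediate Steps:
b(T, t) = -T/2 (b(T, t) = T*(-½) = -T/2)
g = -13 (g = -½*6 + (2 - 2*6) = -3 + (2 - 12) = -3 - 10 = -13)
C = -32 (C = -46 + (15 - 1) = -46 + 14 = -32)
C + g*(-96) = -32 - 13*(-96) = -32 + 1248 = 1216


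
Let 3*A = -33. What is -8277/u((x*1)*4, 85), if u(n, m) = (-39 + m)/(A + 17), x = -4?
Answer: -24831/23 ≈ -1079.6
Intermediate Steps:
A = -11 (A = (1/3)*(-33) = -11)
u(n, m) = -13/2 + m/6 (u(n, m) = (-39 + m)/(-11 + 17) = (-39 + m)/6 = (-39 + m)*(1/6) = -13/2 + m/6)
-8277/u((x*1)*4, 85) = -8277/(-13/2 + (1/6)*85) = -8277/(-13/2 + 85/6) = -8277/23/3 = -8277*3/23 = -24831/23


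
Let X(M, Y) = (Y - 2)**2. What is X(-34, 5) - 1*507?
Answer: -498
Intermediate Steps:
X(M, Y) = (-2 + Y)**2
X(-34, 5) - 1*507 = (-2 + 5)**2 - 1*507 = 3**2 - 507 = 9 - 507 = -498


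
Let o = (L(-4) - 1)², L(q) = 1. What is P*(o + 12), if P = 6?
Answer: 72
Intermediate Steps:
o = 0 (o = (1 - 1)² = 0² = 0)
P*(o + 12) = 6*(0 + 12) = 6*12 = 72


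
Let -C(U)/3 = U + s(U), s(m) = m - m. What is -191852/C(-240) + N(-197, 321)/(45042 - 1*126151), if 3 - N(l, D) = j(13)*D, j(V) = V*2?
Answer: -3888729227/14599620 ≈ -266.36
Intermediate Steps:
s(m) = 0
j(V) = 2*V
C(U) = -3*U (C(U) = -3*(U + 0) = -3*U)
N(l, D) = 3 - 26*D (N(l, D) = 3 - 2*13*D = 3 - 26*D)
-191852/C(-240) + N(-197, 321)/(45042 - 1*126151) = -191852/((-3*(-240))) + (3 - 26*321)/(45042 - 1*126151) = -191852/720 + (3 - 8346)/(45042 - 126151) = -191852*1/720 - 8343/(-81109) = -47963/180 - 8343*(-1/81109) = -47963/180 + 8343/81109 = -3888729227/14599620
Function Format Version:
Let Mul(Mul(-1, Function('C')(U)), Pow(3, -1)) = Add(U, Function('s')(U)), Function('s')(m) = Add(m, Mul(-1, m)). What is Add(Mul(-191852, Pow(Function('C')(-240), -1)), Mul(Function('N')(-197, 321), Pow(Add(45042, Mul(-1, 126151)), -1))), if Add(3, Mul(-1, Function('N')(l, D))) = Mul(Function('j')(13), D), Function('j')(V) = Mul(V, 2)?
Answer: Rational(-3888729227, 14599620) ≈ -266.36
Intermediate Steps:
Function('s')(m) = 0
Function('j')(V) = Mul(2, V)
Function('C')(U) = Mul(-3, U) (Function('C')(U) = Mul(-3, Add(U, 0)) = Mul(-3, U))
Function('N')(l, D) = Add(3, Mul(-26, D)) (Function('N')(l, D) = Add(3, Mul(-1, Mul(Mul(2, 13), D))) = Add(3, Mul(-1, Mul(26, D))) = Add(3, Mul(-26, D)))
Add(Mul(-191852, Pow(Function('C')(-240), -1)), Mul(Function('N')(-197, 321), Pow(Add(45042, Mul(-1, 126151)), -1))) = Add(Mul(-191852, Pow(Mul(-3, -240), -1)), Mul(Add(3, Mul(-26, 321)), Pow(Add(45042, Mul(-1, 126151)), -1))) = Add(Mul(-191852, Pow(720, -1)), Mul(Add(3, -8346), Pow(Add(45042, -126151), -1))) = Add(Mul(-191852, Rational(1, 720)), Mul(-8343, Pow(-81109, -1))) = Add(Rational(-47963, 180), Mul(-8343, Rational(-1, 81109))) = Add(Rational(-47963, 180), Rational(8343, 81109)) = Rational(-3888729227, 14599620)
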